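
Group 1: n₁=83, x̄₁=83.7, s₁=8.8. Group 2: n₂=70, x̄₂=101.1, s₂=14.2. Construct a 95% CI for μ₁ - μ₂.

Difference = -17.4. SE = √(8.8²/83 + 14.2²/70) = 1.953. CI = (-21.23, -13.57)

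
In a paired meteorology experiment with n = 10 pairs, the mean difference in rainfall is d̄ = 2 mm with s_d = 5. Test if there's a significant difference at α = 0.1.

t = d̄/(s_d/√n) = 2/(5/√10) = 1.265. df = 9, critical t = ±1.833. Fail to reject H₀.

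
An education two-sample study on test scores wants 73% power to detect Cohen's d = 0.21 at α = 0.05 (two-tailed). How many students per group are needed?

z_{α/2} = 1.96, z_β = Φ⁻¹(0.73) = 0.613. For small effect (d = 0.21): n per group = 2(z_{α/2} + z_β)²/d² = 2(1.96 + 0.613)²/0.21² = 300.2 → 301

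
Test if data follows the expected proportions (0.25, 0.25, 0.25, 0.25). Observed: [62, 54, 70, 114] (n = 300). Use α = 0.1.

Expected: [75.0, 75.0, 75.0, 75.0]. χ² = 28.747. df = 3, critical = 6.251. Reject H₀.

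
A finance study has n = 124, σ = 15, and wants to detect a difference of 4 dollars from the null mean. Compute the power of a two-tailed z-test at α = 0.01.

SE = σ/√n = 15/√124 = 1.347. Non-centrality λ = d/SE = 4/1.347 = 2.969. Power ≈ Φ(λ - z_{α/2}) = Φ(2.969 - 2.576) = Φ(0.393) = 0.653.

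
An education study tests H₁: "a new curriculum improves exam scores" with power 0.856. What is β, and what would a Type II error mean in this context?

β = 1 - power = 1 - 0.856 = 0.144. A Type II error is failing to reject H₀ when H₀ is false (false negative) — here, failing to conclude that a new curriculum improves exam scores when in fact it is true. Consequence: keeping the old curriculum when the new one would have helped students.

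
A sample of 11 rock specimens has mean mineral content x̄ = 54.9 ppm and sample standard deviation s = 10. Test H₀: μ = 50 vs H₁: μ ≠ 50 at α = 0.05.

t = (x̄ - μ₀)/(s/√n) = (54.9 - 50)/(10/√11) = 1.625. df = 10, critical t = ±2.228. Fail to reject H₀.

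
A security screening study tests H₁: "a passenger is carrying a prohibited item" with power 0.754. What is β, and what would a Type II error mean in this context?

β = 1 - power = 1 - 0.754 = 0.246. A Type II error is failing to reject H₀ when H₀ is false (false negative) — here, failing to conclude that a passenger is carrying a prohibited item when in fact it is true. Consequence: letting a prohibited item through — security breach.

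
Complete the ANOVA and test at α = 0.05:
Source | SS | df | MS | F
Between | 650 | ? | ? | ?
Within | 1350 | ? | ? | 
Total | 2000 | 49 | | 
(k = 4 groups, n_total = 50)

df_between = 3, df_within = 46. MS_between = 216.67, MS_within = 29.35. F = 7.383, F_crit ≈ 2.807. Reject H₀.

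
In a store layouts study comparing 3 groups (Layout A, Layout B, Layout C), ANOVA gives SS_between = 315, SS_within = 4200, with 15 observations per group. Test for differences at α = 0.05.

df_between = 2, df_within = 42. F = MS_between/MS_within = 157.5/100.0 = 1.575. F_crit ≈ 3.22. Fail to reject H₀.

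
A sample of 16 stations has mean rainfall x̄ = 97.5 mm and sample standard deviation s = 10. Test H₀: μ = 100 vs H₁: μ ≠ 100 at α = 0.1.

t = (x̄ - μ₀)/(s/√n) = (97.5 - 100)/(10/√16) = -1.0. df = 15, critical t = ±1.753. Fail to reject H₀.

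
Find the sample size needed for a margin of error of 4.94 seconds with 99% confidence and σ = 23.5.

n = (z*σ/E)² = (2.576×23.5/4.94)² = 150.2 → n = 151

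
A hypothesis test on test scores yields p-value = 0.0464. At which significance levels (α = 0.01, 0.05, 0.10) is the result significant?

p = 0.0464. Significant at: α = 0.05, 0.1.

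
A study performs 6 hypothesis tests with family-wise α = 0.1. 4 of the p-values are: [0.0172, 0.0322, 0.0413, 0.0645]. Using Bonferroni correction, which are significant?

Bonferroni α = 0.1/6 = 0.01667. None of the given p-values are significant.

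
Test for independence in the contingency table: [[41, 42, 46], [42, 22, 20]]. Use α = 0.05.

χ² = 7.324. df = 2, critical = 5.991. Reject H₀. Variables are dependent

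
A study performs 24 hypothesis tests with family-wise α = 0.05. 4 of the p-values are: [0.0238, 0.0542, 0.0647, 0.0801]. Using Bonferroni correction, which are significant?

Bonferroni α = 0.05/24 = 0.00208. None of the given p-values are significant.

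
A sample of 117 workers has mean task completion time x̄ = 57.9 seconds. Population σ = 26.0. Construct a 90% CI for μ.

CI = x̄ ± z*(σ/√n) = 57.9 ± 1.645(26.0/√117) = 57.9 ± 3.95 = (53.95, 61.85)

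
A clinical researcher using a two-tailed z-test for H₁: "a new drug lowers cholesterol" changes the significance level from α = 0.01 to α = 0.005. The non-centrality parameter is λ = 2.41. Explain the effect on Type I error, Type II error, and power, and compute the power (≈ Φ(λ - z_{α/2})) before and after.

Decreasing α from 0.01 to 0.005:
• Type I error rate decreases (α is the Type I rate by definition).
• Critical value moves from z_{α/2} = 2.576 to 2.807, so power = Φ(λ - z_{α/2}) goes from Φ(2.41 - 2.576) = 0.434 to Φ(2.41 - 2.807) = 0.346.
• Type II error rate β = 1 - power therefore increases (0.566 → 0.654).
Appropriate when false positives are costly — here, approving an ineffective drug — patients take a useless medication and may skip effective alternatives.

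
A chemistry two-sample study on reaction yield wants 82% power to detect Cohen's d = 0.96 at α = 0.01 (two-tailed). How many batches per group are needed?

z_{α/2} = 2.576, z_β = Φ⁻¹(0.82) = 0.915. For large effect (d = 0.96): n per group = 2(z_{α/2} + z_β)²/d² = 2(2.576 + 0.915)²/0.96² = 26.4 → 27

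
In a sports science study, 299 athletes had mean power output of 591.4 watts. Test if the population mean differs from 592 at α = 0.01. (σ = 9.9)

z = (x̄ - μ₀)/(σ/√n) = (591.4 - 592)/(9.9/√299) = -1.048. Critical value: ±2.576. Since |-1.048| ≤ 2.576, Fail to reject H₀.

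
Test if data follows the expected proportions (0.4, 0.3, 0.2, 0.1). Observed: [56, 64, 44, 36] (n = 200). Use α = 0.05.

Expected: [80.0, 60.0, 40.0, 20.0]. χ² = 20.667. df = 3, critical = 7.815. Reject H₀.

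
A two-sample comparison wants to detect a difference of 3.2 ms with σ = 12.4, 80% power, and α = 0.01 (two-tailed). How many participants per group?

n per group = 2(z_α/2 + z_β)²σ²/d² = 2×(2.576 + 0.84)²×12.4²/3.2² = 350.4 → n = 351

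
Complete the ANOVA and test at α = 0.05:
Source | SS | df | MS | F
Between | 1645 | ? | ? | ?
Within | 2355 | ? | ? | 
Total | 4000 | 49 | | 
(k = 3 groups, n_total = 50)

df_between = 2, df_within = 47. MS_between = 822.5, MS_within = 50.11. F = 16.415, F_crit ≈ 3.195. Reject H₀.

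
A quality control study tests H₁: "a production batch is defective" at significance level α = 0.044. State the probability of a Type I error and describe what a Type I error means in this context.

P(Type I error) = α = 0.044. A Type I error is rejecting H₀ when H₀ is actually true (false positive) — here, concluding that a production batch is defective when in fact this is not the case. Consequence: scrapping a good batch — wasted material and cost for no reason.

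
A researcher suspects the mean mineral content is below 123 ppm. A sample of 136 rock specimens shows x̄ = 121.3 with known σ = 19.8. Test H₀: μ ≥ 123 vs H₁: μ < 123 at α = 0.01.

z = -1.001. Critical value: -2.33. Fail to reject H₀.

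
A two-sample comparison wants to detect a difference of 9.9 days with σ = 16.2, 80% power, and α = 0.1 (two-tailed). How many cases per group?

n per group = 2(z_α/2 + z_β)²σ²/d² = 2×(1.645 + 0.84)²×16.2²/9.9² = 33.1 → n = 34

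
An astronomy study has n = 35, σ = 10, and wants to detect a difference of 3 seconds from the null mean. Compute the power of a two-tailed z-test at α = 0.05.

SE = σ/√n = 10/√35 = 1.69. Non-centrality λ = d/SE = 3/1.69 = 1.775. Power ≈ Φ(λ - z_{α/2}) = Φ(1.775 - 1.96) = Φ(-0.185) = 0.427.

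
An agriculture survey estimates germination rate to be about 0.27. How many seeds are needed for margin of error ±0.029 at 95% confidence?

n = z²p(1-p)/E² = 1.96²×0.27×0.73/0.029² = 900.3 → n = 901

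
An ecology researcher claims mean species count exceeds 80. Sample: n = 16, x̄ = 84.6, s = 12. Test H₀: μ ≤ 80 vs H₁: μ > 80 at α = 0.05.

t = (84.6 - 80)/(12/√16) = 1.533, df = 15. Critical t = 1.753. Fail to reject H₀.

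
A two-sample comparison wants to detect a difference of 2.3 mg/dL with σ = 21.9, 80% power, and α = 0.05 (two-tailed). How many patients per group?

n per group = 2(z_α/2 + z_β)²σ²/d² = 2×(1.96 + 0.84)²×21.9²/2.3² = 1421.6 → n = 1422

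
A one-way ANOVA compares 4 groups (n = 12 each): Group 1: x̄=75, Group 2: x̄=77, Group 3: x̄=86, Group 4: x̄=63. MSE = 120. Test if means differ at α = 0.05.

Grand mean = 75.25. SS_between = 3225.0, MS_between = 1075.0. F = 8.958, F_crit ≈ 2.816. Reject H₀.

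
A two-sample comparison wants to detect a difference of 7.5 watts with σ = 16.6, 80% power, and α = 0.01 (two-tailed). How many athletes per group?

n per group = 2(z_α/2 + z_β)²σ²/d² = 2×(2.576 + 0.84)²×16.6²/7.5² = 114.3 → n = 115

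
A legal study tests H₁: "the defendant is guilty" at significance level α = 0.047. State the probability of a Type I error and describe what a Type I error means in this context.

P(Type I error) = α = 0.047. A Type I error is rejecting H₀ when H₀ is actually true (false positive) — here, concluding that the defendant is guilty when in fact this is not the case. Consequence: convicting an innocent person.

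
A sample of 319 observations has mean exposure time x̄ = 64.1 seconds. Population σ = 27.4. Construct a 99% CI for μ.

CI = x̄ ± z*(σ/√n) = 64.1 ± 2.576(27.4/√319) = 64.1 ± 3.95 = (60.15, 68.05)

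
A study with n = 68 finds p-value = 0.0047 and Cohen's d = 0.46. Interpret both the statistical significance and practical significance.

Statistically significant (p = 0.0047 < 0.05). Cohen's d = 0.46 indicates a small effect size. Both statistical and practical significance should be considered.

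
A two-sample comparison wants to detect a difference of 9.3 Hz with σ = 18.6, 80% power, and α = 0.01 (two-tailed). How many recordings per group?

n per group = 2(z_α/2 + z_β)²σ²/d² = 2×(2.576 + 0.84)²×18.6²/9.3² = 93.4 → n = 94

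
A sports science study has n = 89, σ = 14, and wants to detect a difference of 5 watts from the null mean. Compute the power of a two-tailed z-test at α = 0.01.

SE = σ/√n = 14/√89 = 1.484. Non-centrality λ = d/SE = 5/1.484 = 3.369. Power ≈ Φ(λ - z_{α/2}) = Φ(3.369 - 2.576) = Φ(0.793) = 0.786.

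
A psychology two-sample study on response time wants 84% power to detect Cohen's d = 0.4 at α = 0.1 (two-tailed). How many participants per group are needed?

z_{α/2} = 1.645, z_β = Φ⁻¹(0.84) = 0.994. For small effect (d = 0.4): n per group = 2(z_{α/2} + z_β)²/d² = 2(1.645 + 0.994)²/0.4² = 87.1 → 88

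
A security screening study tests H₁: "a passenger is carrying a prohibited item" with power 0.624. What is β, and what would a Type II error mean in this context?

β = 1 - power = 1 - 0.624 = 0.376. A Type II error is failing to reject H₀ when H₀ is false (false negative) — here, failing to conclude that a passenger is carrying a prohibited item when in fact it is true. Consequence: letting a prohibited item through — security breach.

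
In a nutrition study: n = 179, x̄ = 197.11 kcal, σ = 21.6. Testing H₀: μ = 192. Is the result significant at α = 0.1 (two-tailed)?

z = (197.11 - 192)/(21.6/√179) = 3.165. Since |z| > 1.645, significant at α = 0.1.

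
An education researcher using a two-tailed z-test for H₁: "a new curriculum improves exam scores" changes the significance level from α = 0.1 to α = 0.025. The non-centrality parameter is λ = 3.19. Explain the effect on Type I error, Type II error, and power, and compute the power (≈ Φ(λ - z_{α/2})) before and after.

Decreasing α from 0.1 to 0.025:
• Type I error rate decreases (α is the Type I rate by definition).
• Critical value moves from z_{α/2} = 1.645 to 2.241, so power = Φ(λ - z_{α/2}) goes from Φ(3.19 - 1.645) = 0.939 to Φ(3.19 - 2.241) = 0.829.
• Type II error rate β = 1 - power therefore increases (0.061 → 0.171).
Appropriate when false positives are costly — here, adopting a curriculum that gives no real benefit — disruption for nothing.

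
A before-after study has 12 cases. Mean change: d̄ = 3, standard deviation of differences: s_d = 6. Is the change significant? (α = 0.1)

t = d̄/(s_d/√n) = 3/(6/√12) = 1.732. df = 11, critical t = ±1.796. Fail to reject H₀.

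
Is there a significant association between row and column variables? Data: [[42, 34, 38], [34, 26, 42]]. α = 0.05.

χ² = 1.447. df = 2, critical = 5.991. Fail to reject H₀. No evidence of dependence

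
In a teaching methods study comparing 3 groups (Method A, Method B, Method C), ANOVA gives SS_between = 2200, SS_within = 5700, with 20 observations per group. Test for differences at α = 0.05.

df_between = 2, df_within = 57. F = MS_between/MS_within = 1100.0/100.0 = 11.0. F_crit ≈ 3.159. Reject H₀. At least one mean differs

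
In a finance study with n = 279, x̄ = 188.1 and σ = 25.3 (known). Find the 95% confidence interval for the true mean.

CI = x̄ ± z*(σ/√n) = 188.1 ± 1.96(25.3/√279) = 188.1 ± 2.97 = (185.13, 191.07)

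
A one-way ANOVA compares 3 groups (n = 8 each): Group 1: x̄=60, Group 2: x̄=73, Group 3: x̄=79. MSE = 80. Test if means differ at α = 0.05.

Grand mean = 70.67. SS_between = 1509.33, MS_between = 754.67. F = 9.433, F_crit ≈ 3.467. Reject H₀.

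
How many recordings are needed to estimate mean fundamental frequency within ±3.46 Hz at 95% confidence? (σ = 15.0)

n = (z*σ/E)² = (1.96×15.0/3.46)² = 72.2 → n = 73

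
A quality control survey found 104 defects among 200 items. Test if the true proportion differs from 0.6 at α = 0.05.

p̂ = 0.52, p₀ = 0.6. z = (p̂ - p₀)/√(p₀(1-p₀)/n) = -2.309. Critical: ±1.96. Reject H₀.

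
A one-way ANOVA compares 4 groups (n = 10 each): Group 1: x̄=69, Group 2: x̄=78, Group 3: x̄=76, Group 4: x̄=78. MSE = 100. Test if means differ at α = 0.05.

Grand mean = 75.25. SS_between = 547.5, MS_between = 182.5. F = 1.825, F_crit ≈ 2.866. Fail to reject H₀.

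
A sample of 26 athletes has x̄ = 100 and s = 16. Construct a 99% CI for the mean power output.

CI = x̄ ± t*(s/√n) = 100 ± 2.787(16/√26) = (91.25, 108.75)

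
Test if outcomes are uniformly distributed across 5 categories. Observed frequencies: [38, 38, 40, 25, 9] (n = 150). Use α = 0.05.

Expected = 30 each. χ² = Σ(O-E)²/E = 23.133. df = 4, critical value = 9.488. Reject H₀.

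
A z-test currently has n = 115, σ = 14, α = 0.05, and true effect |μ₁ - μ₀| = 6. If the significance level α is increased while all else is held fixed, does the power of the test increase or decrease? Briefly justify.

Power increases: a larger α lowers the critical value, so more of the H₁ sampling distribution falls in the rejection region.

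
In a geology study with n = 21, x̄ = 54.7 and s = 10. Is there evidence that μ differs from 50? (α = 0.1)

t = (x̄ - μ₀)/(s/√n) = (54.7 - 50)/(10/√21) = 2.154. df = 20, critical t = ±1.725. Reject H₀.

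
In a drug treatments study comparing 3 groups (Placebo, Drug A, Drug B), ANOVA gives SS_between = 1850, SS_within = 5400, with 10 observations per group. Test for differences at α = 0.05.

df_between = 2, df_within = 27. F = MS_between/MS_within = 925.0/200.0 = 4.625. F_crit ≈ 3.354. Reject H₀. At least one mean differs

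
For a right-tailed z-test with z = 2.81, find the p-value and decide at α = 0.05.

p = P(Z > 2.81) = 1 - Φ(2.81) ≈ 0.0025. Since p < 0.05, reject H₀ (significant) at α = 0.05.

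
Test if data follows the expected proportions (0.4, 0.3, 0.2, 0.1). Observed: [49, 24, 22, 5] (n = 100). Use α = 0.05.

Expected: [40.0, 30.0, 20.0, 10.0]. χ² = 5.925. df = 3, critical = 7.815. Fail to reject H₀.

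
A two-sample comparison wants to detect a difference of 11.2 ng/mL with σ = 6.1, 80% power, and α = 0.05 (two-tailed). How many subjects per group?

n per group = 2(z_α/2 + z_β)²σ²/d² = 2×(1.96 + 0.84)²×6.1²/11.2² = 4.7 → n = 5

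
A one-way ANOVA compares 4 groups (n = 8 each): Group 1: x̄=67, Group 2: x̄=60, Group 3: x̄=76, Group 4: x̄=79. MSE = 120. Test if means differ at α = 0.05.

Grand mean = 70.5. SS_between = 1800.0, MS_between = 600.0. F = 5.0, F_crit ≈ 2.947. Reject H₀.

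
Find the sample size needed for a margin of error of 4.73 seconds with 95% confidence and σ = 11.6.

n = (z*σ/E)² = (1.96×11.6/4.73)² = 23.1 → n = 24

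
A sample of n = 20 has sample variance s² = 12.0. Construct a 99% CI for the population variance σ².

df = 19. χ²_{0.005} = 38.582, χ²_{0.995} = 6.844. CI for σ² = ((n-1)s²/χ²_{α/2}, (n-1)s²/χ²_{1-α/2}) = (19·12.0/38.582, 19·12.0/6.844) = (5.91, 33.31)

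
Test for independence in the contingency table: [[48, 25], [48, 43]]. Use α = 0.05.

χ² = 2.823. df = 1, critical = 3.841. Fail to reject H₀. No evidence of dependence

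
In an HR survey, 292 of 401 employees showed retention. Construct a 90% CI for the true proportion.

p̂ = 0.728. CI = p̂ ± z*√(p̂(1-p̂)/n) = (0.692, 0.765)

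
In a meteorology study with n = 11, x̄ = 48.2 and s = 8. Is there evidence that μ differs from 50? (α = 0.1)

t = (x̄ - μ₀)/(s/√n) = (48.2 - 50)/(8/√11) = -0.746. df = 10, critical t = ±1.812. Fail to reject H₀.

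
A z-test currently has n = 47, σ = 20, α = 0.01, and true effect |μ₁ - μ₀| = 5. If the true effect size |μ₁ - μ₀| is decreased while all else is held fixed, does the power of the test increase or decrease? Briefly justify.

Power decreases: a smaller true effect decreases the non-centrality λ = |μ₁ - μ₀|/(σ/√n).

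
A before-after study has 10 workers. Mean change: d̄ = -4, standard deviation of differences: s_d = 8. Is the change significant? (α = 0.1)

t = d̄/(s_d/√n) = -4/(8/√10) = -1.581. df = 9, critical t = ±1.833. Fail to reject H₀.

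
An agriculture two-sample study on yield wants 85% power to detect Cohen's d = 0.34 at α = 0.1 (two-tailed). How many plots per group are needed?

z_{α/2} = 1.645, z_β = Φ⁻¹(0.85) = 1.036. For small effect (d = 0.34): n per group = 2(z_{α/2} + z_β)²/d² = 2(1.645 + 1.036)²/0.34² = 124.4 → 125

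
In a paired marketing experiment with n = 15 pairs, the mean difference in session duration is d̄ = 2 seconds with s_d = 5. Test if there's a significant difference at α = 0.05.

t = d̄/(s_d/√n) = 2/(5/√15) = 1.549. df = 14, critical t = ±2.145. Fail to reject H₀.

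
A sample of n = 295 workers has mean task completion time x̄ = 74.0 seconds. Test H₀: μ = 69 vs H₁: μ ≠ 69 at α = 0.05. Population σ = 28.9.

z = (x̄ - μ₀)/(σ/√n) = (74.0 - 69)/(28.9/√295) = 2.972. Critical value: ±1.96. Since |2.972| > 1.96, Reject H₀.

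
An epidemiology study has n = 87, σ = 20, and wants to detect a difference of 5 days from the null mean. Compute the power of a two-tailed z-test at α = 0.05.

SE = σ/√n = 20/√87 = 2.144. Non-centrality λ = d/SE = 5/2.144 = 2.332. Power ≈ Φ(λ - z_{α/2}) = Φ(2.332 - 1.96) = Φ(0.372) = 0.645.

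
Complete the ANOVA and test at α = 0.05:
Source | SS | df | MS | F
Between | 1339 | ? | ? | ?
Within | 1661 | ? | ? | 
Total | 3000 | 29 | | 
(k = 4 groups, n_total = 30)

df_between = 3, df_within = 26. MS_between = 446.33, MS_within = 63.88. F = 6.987, F_crit ≈ 2.975. Reject H₀.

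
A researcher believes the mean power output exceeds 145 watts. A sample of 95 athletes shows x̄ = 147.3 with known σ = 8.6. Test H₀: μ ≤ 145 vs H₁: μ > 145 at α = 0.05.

z = 2.607. Critical value: 1.645. Reject H₀.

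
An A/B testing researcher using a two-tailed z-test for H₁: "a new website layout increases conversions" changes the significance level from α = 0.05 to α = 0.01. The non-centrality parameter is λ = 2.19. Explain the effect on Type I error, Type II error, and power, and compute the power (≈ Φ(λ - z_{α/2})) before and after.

Decreasing α from 0.05 to 0.01:
• Type I error rate decreases (α is the Type I rate by definition).
• Critical value moves from z_{α/2} = 1.96 to 2.576, so power = Φ(λ - z_{α/2}) goes from Φ(2.19 - 1.96) = 0.591 to Φ(2.19 - 2.576) = 0.35.
• Type II error rate β = 1 - power therefore increases (0.409 → 0.65).
Appropriate when false positives are costly — here, rolling out a layout that doesn't actually help — wasted engineering effort.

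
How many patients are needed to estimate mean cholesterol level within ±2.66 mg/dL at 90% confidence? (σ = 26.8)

n = (z*σ/E)² = (1.645×26.8/2.66)² = 274.7 → n = 275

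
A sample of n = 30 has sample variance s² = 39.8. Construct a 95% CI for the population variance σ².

df = 29. χ²_{0.025} = 45.722, χ²_{0.975} = 16.047. CI for σ² = ((n-1)s²/χ²_{α/2}, (n-1)s²/χ²_{1-α/2}) = (29·39.8/45.722, 29·39.8/16.047) = (25.24, 71.93)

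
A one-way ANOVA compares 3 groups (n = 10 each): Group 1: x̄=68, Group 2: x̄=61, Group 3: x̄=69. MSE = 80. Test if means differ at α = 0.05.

Grand mean = 66.0. SS_between = 380.0, MS_between = 190.0. F = 2.375, F_crit ≈ 3.354. Fail to reject H₀.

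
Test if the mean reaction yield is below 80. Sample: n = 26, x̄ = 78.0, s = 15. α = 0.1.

t = (78.0 - 80)/(15/√26) = -0.68, df = 25. Critical t = -1.316. Fail to reject H₀.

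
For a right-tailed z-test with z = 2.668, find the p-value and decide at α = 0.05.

p = P(Z > 2.668) = 1 - Φ(2.668) ≈ 0.0038. Since p < 0.05, reject H₀ (significant) at α = 0.05.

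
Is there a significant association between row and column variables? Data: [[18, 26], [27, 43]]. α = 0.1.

χ² = 0.062. df = 1, critical = 2.706. Fail to reject H₀. No evidence of dependence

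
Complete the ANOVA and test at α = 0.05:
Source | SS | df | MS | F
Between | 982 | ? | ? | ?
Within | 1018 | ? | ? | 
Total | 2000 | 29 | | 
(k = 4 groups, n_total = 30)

df_between = 3, df_within = 26. MS_between = 327.33, MS_within = 39.15. F = 8.36, F_crit ≈ 2.975. Reject H₀.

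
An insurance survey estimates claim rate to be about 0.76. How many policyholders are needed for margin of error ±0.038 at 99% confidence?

n = z²p(1-p)/E² = 2.576²×0.76×0.24/0.038² = 838.2 → n = 839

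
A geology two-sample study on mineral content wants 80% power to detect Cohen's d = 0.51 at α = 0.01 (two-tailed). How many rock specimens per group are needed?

z_{α/2} = 2.576, z_β = Φ⁻¹(0.8) = 0.842. For medium effect (d = 0.51): n per group = 2(z_{α/2} + z_β)²/d² = 2(2.576 + 0.842)²/0.51² = 89.8 → 90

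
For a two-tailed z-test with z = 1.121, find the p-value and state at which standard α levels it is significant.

p = 2·P(Z > |1.121|) = 2·(1 - Φ(1.121)) ≈ 0.2623. Not significant at any standard level.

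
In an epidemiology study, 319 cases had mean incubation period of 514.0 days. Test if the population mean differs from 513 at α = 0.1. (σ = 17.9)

z = (x̄ - μ₀)/(σ/√n) = (514.0 - 513)/(17.9/√319) = 0.998. Critical value: ±1.645. Since |0.998| ≤ 1.645, Fail to reject H₀.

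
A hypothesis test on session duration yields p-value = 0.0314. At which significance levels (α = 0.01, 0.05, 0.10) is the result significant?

p = 0.0314. Significant at: α = 0.05, 0.1.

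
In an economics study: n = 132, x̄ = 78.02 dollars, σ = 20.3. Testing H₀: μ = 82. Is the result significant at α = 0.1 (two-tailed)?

z = (78.02 - 82)/(20.3/√132) = -2.253. Since |z| > 1.645, significant at α = 0.1.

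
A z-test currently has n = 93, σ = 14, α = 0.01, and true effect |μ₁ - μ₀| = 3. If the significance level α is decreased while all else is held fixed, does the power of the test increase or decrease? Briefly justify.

Power decreases: a smaller α raises the critical value, so less of the H₁ sampling distribution falls in the rejection region.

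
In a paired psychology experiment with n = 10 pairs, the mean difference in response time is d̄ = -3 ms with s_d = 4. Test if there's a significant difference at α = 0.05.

t = d̄/(s_d/√n) = -3/(4/√10) = -2.372. df = 9, critical t = ±2.262. Reject H₀.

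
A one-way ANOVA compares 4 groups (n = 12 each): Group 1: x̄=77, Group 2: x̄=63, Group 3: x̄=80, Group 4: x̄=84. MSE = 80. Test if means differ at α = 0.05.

Grand mean = 76.0. SS_between = 3000.0, MS_between = 1000.0. F = 12.5, F_crit ≈ 2.816. Reject H₀.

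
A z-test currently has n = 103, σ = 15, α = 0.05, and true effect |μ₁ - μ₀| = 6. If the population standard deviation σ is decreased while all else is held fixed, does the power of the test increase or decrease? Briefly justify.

Power increases: a smaller σ shrinks the standard error σ/√n, moving the sampling distribution under H₁ further from the critical value.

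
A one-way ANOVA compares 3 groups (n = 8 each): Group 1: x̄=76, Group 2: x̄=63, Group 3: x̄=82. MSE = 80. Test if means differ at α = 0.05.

Grand mean = 73.67. SS_between = 1509.33, MS_between = 754.67. F = 9.433, F_crit ≈ 3.467. Reject H₀.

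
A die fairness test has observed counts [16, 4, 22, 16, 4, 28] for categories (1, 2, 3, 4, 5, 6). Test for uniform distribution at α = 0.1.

Expected = 15 each. χ² = Σ(O-E)²/E = 30.8. df = 5, critical value = 9.236. Reject H₀.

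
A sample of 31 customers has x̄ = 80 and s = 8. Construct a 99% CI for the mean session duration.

CI = x̄ ± t*(s/√n) = 80 ± 2.75(8/√31) = (76.05, 83.95)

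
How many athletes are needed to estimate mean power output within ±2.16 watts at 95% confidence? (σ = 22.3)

n = (z*σ/E)² = (1.96×22.3/2.16)² = 409.5 → n = 410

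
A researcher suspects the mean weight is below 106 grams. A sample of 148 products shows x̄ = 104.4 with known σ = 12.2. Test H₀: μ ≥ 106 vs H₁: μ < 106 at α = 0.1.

z = -1.595. Critical value: -1.28. Reject H₀.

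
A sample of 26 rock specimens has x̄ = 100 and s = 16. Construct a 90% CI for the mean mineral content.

CI = x̄ ± t*(s/√n) = 100 ± 1.708(16/√26) = (94.64, 105.36)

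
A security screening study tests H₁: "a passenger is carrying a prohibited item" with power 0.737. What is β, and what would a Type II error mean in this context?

β = 1 - power = 1 - 0.737 = 0.263. A Type II error is failing to reject H₀ when H₀ is false (false negative) — here, failing to conclude that a passenger is carrying a prohibited item when in fact it is true. Consequence: letting a prohibited item through — security breach.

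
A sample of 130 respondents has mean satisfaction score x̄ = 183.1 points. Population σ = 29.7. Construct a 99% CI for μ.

CI = x̄ ± z*(σ/√n) = 183.1 ± 2.576(29.7/√130) = 183.1 ± 6.71 = (176.39, 189.81)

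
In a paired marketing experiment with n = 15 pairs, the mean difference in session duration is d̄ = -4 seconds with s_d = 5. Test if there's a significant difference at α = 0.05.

t = d̄/(s_d/√n) = -4/(5/√15) = -3.098. df = 14, critical t = ±2.145. Reject H₀.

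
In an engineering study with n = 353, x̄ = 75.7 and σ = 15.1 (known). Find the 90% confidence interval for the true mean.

CI = x̄ ± z*(σ/√n) = 75.7 ± 1.645(15.1/√353) = 75.7 ± 1.32 = (74.38, 77.02)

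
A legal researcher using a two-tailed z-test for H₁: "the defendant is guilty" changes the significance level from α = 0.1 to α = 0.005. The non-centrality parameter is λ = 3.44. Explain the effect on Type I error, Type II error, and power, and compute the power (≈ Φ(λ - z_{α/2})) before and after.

Decreasing α from 0.1 to 0.005:
• Type I error rate decreases (α is the Type I rate by definition).
• Critical value moves from z_{α/2} = 1.645 to 2.807, so power = Φ(λ - z_{α/2}) goes from Φ(3.44 - 1.645) = 0.964 to Φ(3.44 - 2.807) = 0.737.
• Type II error rate β = 1 - power therefore increases (0.036 → 0.263).
Appropriate when false positives are costly — here, convicting an innocent person.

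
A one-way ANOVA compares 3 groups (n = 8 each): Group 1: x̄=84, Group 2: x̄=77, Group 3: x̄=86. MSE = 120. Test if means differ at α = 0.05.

Grand mean = 82.33. SS_between = 357.33, MS_between = 178.67. F = 1.489, F_crit ≈ 3.467. Fail to reject H₀.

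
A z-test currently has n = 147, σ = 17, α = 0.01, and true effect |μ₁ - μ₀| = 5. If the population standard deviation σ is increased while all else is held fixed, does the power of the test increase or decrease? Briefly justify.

Power decreases: a larger σ inflates the standard error σ/√n, pulling the sampling distribution under H₁ back toward the critical value.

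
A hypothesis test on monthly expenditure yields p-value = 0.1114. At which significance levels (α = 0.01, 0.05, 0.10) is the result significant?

p = 0.1114. Not significant at any of the given levels.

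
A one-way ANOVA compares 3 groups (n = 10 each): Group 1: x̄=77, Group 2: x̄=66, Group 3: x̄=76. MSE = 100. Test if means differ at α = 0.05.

Grand mean = 73.0. SS_between = 740.0, MS_between = 370.0. F = 3.7, F_crit ≈ 3.354. Reject H₀.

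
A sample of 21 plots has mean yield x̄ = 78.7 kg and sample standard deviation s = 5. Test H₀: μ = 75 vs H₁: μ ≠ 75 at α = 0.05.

t = (x̄ - μ₀)/(s/√n) = (78.7 - 75)/(5/√21) = 3.391. df = 20, critical t = ±2.086. Reject H₀.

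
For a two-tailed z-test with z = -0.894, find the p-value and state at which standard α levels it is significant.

p = 2·P(Z > |-0.894|) = 2·(1 - Φ(0.894)) ≈ 0.3713. Not significant at any standard level.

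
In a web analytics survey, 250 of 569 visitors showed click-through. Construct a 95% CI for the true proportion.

p̂ = 0.439. CI = p̂ ± z*√(p̂(1-p̂)/n) = (0.399, 0.48)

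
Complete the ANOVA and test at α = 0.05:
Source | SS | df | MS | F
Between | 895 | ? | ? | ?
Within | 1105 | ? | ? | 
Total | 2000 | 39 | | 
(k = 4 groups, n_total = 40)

df_between = 3, df_within = 36. MS_between = 298.33, MS_within = 30.69. F = 9.719, F_crit ≈ 2.866. Reject H₀.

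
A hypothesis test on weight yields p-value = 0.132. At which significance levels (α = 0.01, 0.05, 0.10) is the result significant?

p = 0.132. Not significant at any of the given levels.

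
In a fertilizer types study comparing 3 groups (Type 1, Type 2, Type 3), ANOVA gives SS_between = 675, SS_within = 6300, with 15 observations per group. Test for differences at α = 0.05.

df_between = 2, df_within = 42. F = MS_between/MS_within = 337.5/150.0 = 2.25. F_crit ≈ 3.22. Fail to reject H₀.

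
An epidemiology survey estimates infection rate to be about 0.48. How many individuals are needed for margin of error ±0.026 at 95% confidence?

n = z²p(1-p)/E² = 1.96²×0.48×0.52/0.026² = 1418.4 → n = 1419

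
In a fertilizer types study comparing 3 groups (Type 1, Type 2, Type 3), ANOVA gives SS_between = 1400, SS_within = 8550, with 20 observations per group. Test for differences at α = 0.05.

df_between = 2, df_within = 57. F = MS_between/MS_within = 700.0/150.0 = 4.667. F_crit ≈ 3.159. Reject H₀. At least one mean differs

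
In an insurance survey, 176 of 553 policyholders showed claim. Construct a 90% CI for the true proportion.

p̂ = 0.318. CI = p̂ ± z*√(p̂(1-p̂)/n) = (0.286, 0.351)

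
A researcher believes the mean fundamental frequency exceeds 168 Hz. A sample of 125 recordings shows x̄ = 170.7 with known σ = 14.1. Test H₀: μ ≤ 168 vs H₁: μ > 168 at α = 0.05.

z = 2.141. Critical value: 1.645. Reject H₀.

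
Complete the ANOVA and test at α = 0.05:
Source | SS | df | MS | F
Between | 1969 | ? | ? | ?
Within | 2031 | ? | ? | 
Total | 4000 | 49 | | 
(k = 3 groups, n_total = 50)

df_between = 2, df_within = 47. MS_between = 984.5, MS_within = 43.21. F = 22.783, F_crit ≈ 3.195. Reject H₀.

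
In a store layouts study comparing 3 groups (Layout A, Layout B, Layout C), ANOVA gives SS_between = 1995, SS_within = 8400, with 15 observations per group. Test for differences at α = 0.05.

df_between = 2, df_within = 42. F = MS_between/MS_within = 997.5/200.0 = 4.987. F_crit ≈ 3.22. Reject H₀. At least one mean differs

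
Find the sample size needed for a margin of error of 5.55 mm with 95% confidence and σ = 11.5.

n = (z*σ/E)² = (1.96×11.5/5.55)² = 16.5 → n = 17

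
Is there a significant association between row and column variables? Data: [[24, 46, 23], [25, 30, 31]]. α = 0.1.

χ² = 4.307. df = 2, critical = 4.605. Fail to reject H₀. No evidence of dependence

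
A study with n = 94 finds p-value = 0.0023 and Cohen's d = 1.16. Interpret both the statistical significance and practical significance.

Statistically significant (p = 0.0023 < 0.05). Cohen's d = 1.16 indicates a large effect size. Both statistical and practical significance should be considered.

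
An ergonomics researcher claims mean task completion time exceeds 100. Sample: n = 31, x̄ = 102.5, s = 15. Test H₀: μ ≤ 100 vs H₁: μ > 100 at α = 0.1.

t = (102.5 - 100)/(15/√31) = 0.928, df = 30. Critical t = 1.31. Fail to reject H₀.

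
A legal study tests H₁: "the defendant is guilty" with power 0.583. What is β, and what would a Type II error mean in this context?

β = 1 - power = 1 - 0.583 = 0.417. A Type II error is failing to reject H₀ when H₀ is false (false negative) — here, failing to conclude that the defendant is guilty when in fact it is true. Consequence: acquitting a guilty person.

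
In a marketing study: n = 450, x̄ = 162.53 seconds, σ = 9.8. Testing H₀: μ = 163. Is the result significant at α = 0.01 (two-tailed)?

z = (162.53 - 163)/(9.8/√450) = -1.017. Since |z| ≤ 2.576, not significant at α = 0.01.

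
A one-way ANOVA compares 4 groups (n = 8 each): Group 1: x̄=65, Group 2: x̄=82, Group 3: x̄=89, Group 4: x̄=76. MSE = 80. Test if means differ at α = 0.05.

Grand mean = 78.0. SS_between = 2480.0, MS_between = 826.67. F = 10.333, F_crit ≈ 2.947. Reject H₀.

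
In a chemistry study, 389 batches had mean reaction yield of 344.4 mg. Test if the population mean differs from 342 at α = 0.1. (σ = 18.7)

z = (x̄ - μ₀)/(σ/√n) = (344.4 - 342)/(18.7/√389) = 2.531. Critical value: ±1.645. Since |2.531| > 1.645, Reject H₀.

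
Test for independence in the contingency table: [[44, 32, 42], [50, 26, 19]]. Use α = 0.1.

χ² = 7.277. df = 2, critical = 4.605. Reject H₀. Variables are dependent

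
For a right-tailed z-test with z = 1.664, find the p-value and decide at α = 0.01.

p = P(Z > 1.664) = 1 - Φ(1.664) ≈ 0.0481. Since p ≥ 0.01, fail to reject H₀ (not significant) at α = 0.01.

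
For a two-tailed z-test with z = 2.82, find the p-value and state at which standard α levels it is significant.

p = 2·P(Z > |2.82|) = 2·(1 - Φ(2.82)) ≈ 0.0048. Significant at α = 0.1; Significant at α = 0.05; Significant at α = 0.01.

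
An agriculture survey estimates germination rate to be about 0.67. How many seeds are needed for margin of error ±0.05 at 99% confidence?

n = z²p(1-p)/E² = 2.576²×0.67×0.33/0.05² = 586.9 → n = 587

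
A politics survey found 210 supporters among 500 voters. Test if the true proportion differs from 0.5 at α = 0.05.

p̂ = 0.42, p₀ = 0.5. z = (p̂ - p₀)/√(p₀(1-p₀)/n) = -3.578. Critical: ±1.96. Reject H₀.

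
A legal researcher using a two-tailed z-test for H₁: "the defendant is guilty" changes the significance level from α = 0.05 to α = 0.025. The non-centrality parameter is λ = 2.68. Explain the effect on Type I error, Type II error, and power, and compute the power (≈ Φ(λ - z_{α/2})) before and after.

Decreasing α from 0.05 to 0.025:
• Type I error rate decreases (α is the Type I rate by definition).
• Critical value moves from z_{α/2} = 1.96 to 2.241, so power = Φ(λ - z_{α/2}) goes from Φ(2.68 - 1.96) = 0.764 to Φ(2.68 - 2.241) = 0.67.
• Type II error rate β = 1 - power therefore increases (0.236 → 0.33).
Appropriate when false positives are costly — here, convicting an innocent person.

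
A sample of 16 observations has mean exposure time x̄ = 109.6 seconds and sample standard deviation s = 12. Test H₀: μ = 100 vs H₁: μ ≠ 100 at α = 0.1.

t = (x̄ - μ₀)/(s/√n) = (109.6 - 100)/(12/√16) = 3.2. df = 15, critical t = ±1.753. Reject H₀.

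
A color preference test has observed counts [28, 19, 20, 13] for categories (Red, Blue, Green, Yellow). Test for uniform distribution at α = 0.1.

Expected = 20 each. χ² = Σ(O-E)²/E = 5.7. df = 3, critical value = 6.251. Fail to reject H₀.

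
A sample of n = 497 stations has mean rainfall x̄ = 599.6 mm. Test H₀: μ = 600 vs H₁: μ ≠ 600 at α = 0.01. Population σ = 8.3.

z = (x̄ - μ₀)/(σ/√n) = (599.6 - 600)/(8.3/√497) = -1.074. Critical value: ±2.576. Since |-1.074| ≤ 2.576, Fail to reject H₀.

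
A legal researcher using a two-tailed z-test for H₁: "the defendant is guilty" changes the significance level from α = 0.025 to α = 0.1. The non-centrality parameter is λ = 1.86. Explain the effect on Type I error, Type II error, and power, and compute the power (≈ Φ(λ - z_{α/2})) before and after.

Increasing α from 0.025 to 0.1:
• Type I error rate increases (α is the Type I rate by definition).
• Critical value moves from z_{α/2} = 2.241 to 1.645, so power = Φ(λ - z_{α/2}) goes from Φ(1.86 - 2.241) = 0.352 to Φ(1.86 - 1.645) = 0.585.
• Type II error rate β = 1 - power therefore decreases (0.648 → 0.415).
Appropriate when false negatives are costly — here, acquitting a guilty person.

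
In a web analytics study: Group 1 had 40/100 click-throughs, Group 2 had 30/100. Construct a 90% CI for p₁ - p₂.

p̂₁ = 0.4, p̂₂ = 0.3. Difference = 0.1. CI = (-0.01, 0.21)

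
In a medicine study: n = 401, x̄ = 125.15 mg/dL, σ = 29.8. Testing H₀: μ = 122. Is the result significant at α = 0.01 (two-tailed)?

z = (125.15 - 122)/(29.8/√401) = 2.117. Since |z| ≤ 2.576, not significant at α = 0.01.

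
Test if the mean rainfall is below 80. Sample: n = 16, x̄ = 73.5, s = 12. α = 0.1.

t = (73.5 - 80)/(12/√16) = -2.167, df = 15. Critical t = -1.341. Reject H₀.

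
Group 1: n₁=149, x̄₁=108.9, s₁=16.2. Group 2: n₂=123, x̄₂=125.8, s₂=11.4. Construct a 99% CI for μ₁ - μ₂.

Difference = -16.9. SE = √(16.2²/149 + 11.4²/123) = 1.679. CI = (-21.22, -12.58)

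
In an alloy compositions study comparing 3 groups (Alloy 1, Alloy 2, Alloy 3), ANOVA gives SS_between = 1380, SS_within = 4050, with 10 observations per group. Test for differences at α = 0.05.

df_between = 2, df_within = 27. F = MS_between/MS_within = 690.0/150.0 = 4.6. F_crit ≈ 3.354. Reject H₀. At least one mean differs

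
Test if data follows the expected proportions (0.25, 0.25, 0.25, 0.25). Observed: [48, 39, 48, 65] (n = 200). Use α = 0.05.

Expected: [50.0, 50.0, 50.0, 50.0]. χ² = 7.08. df = 3, critical = 7.815. Fail to reject H₀.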